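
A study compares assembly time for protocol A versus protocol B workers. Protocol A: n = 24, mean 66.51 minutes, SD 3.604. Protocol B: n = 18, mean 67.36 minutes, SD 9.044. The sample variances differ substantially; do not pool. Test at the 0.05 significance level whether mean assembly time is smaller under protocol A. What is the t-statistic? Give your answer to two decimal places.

Let group 1 = protocol A, group 2 = protocol B. H0: μ_1 = μ_2; H1: μ_1 < μ_2 (Welch's two-sample t-test, left-tailed).
t = (x̄_1 − x̄_2)/√(s_1²/n_1 + s_2²/n_2) = (66.51 − 67.36)/√(3.604²/24 + 9.044²/18) = -0.38
Welch–Satterthwaite df ≈ 21.07
p-value = P(T ≤ -0.38) ≈ 0.3550
Since p ≈ 0.3550 > α = 0.05, fail to reject H0; the data do not provide sufficient evidence against H0.

-0.38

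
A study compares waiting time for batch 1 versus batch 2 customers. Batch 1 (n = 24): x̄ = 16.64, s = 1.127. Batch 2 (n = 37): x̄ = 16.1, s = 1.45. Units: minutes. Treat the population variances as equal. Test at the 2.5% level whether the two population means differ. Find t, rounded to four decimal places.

1.5451

Let group 1 = batch 1, group 2 = batch 2. H0: μ_1 = μ_2; H1: μ_1 ≠ μ_2 (two-sample pooled-variance t-test, two-sided).
s_p² = [(24−1)·1.127² + (37−1)·1.45²]/(24+37−2) = 1.77802
t = (16.64 − 16.1)/√[1.77802·(1/24 + 1/37)] = 1.5451
df = n₁ + n₂ − 2 = 59
Two-sided p-value ≈ 0.128
Since p ≈ 0.128 > α = 0.025, fail to reject H0; the evidence is not statistically significant.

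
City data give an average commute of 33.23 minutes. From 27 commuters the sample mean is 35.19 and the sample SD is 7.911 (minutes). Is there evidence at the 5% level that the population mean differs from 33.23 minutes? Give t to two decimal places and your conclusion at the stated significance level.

t = 1.29; fail to reject H0

H0: μ = 33.23; H1: μ ≠ 33.23 (one-sample t-test, two-sided).
t = (x̄ − μ₀)/(s/√n) = (35.19 − 33.23)/(7.911/√27) = 1.29
df = n − 1 = 26
Two-sided p-value ≈ 0.2093
Since p ≈ 0.2093 > α = 0.05, fail to reject H0; the data do not provide sufficient evidence against H0.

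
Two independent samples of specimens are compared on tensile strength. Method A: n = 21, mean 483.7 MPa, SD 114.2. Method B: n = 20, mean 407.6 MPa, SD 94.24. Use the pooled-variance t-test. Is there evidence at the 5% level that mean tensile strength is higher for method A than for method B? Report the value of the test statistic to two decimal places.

Let group 1 = method A, group 2 = method B. H0: μ_1 = μ_2; H1: μ_1 > μ_2 (two-sample pooled-variance t-test, right-tailed).
s_p² = [(21−1)·114.2² + (20−1)·94.24²]/(21+20−2) = 11014.7
t = (483.7 − 407.6)/√[11014.7·(1/21 + 1/20)] = 2.32
df = n₁ + n₂ − 2 = 39
p-value = P(T ≥ 2.32) ≈ 0.013
Since p ≈ 0.013 < α = 0.05, reject H0; the data support H1.

2.32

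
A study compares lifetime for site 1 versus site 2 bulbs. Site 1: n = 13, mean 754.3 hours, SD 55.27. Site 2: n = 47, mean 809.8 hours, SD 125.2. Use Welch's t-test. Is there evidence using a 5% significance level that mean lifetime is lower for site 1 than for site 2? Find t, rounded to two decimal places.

Let group 1 = site 1, group 2 = site 2. H0: μ_1 = μ_2; H1: μ_1 < μ_2 (Welch's two-sample t-test, left-tailed).
t = (x̄_1 − x̄_2)/√(s_1²/n_1 + s_2²/n_2) = (754.3 − 809.8)/√(55.27²/13 + 125.2²/47) = -2.33
Welch–Satterthwaite df ≈ 46.04
p-value = P(T ≤ -2.33) ≈ 0.0122
Since p ≈ 0.0122 < α = 0.05, reject H0; the data support H1.

-2.33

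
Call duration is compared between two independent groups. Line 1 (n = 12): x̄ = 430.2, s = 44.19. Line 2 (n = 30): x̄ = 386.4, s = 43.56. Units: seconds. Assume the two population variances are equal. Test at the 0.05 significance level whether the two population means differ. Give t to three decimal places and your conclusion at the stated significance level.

t = 2.932; reject H0

Let group 1 = line 1, group 2 = line 2. H0: μ_1 = μ_2; H1: μ_1 ≠ μ_2 (two-sample pooled-variance t-test, two-sided).
s_p² = [(12−1)·44.19² + (30−1)·43.56²]/(12+30−2) = 1912.68
t = (430.2 − 386.4)/√[1912.68·(1/12 + 1/30)] = 2.932
df = n₁ + n₂ − 2 = 40
Two-sided p-value ≈ 0.0055
Since p ≈ 0.0055 < α = 0.05, reject H0; the evidence is statistically significant.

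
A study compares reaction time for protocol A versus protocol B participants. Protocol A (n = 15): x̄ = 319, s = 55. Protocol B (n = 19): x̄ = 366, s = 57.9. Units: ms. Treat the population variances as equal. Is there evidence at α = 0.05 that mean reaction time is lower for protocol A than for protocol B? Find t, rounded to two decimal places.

Let group 1 = protocol A, group 2 = protocol B. H0: μ_1 = μ_2; H1: μ_1 < μ_2 (two-sample pooled-variance t-test, left-tailed).
s_p² = [(15−1)·55² + (19−1)·57.9²]/(15+19−2) = 3209.17
t = (319 − 366)/√[3209.17·(1/15 + 1/19)] = -2.40
df = n₁ + n₂ − 2 = 32
p-value = P(T ≤ -2.40) ≈ 0.011
Since p ≈ 0.011 < α = 0.05, reject H0; the evidence is statistically significant.

-2.40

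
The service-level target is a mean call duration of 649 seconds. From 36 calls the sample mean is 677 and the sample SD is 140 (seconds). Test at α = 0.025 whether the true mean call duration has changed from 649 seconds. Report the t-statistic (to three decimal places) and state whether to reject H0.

H0: μ = 649; H1: μ ≠ 649 (one-sample t-test, two-sided).
t = (x̄ − μ₀)/(s/√n) = (677 − 649)/(140/√36) = 1.200
df = n − 1 = 35
Two-sided p-value ≈ 0.238
Since p ≈ 0.238 > α = 0.025, fail to reject H0; the data do not provide sufficient evidence against H0.

t = 1.200; fail to reject H0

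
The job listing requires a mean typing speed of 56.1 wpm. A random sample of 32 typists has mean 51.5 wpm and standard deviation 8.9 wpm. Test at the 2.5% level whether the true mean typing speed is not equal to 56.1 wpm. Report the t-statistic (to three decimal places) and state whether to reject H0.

H0: μ = 56.1; H1: μ ≠ 56.1 (one-sample t-test, two-sided).
t = (x̄ − μ₀)/(s/√n) = (51.5 − 56.1)/(8.9/√32) = -2.924
df = n − 1 = 31
Two-sided p-value ≈ 0.006
Since p ≈ 0.006 < α = 0.025, reject H0; the evidence is statistically significant.

t = -2.924; reject H0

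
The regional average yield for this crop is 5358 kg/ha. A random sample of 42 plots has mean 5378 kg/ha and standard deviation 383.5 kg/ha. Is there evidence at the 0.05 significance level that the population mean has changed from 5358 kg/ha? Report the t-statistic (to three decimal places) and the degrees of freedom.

t = 0.338, df = 41

H0: μ = 5358; H1: μ ≠ 5358 (one-sample t-test, two-sided).
t = (x̄ − μ₀)/(s/√n) = (5378 − 5358)/(383.5/√42) = 0.338
df = n − 1 = 41
Two-sided p-value ≈ 0.7371
Since p ≈ 0.7371 > α = 0.05, fail to reject H0; the evidence is not statistically significant.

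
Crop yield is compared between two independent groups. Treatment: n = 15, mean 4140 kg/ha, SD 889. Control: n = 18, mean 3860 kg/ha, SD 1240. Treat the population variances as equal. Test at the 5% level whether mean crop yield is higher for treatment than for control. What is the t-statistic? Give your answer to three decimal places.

0.731

Let group 1 = treatment, group 2 = control. H0: μ_1 = μ_2; H1: μ_1 > μ_2 (two-sample pooled-variance t-test, right-tailed).
s_p² = [(15−1)·889² + (18−1)·1240²]/(15+18−2) = 1200120
t = (4140 − 3860)/√[1200120·(1/15 + 1/18)] = 0.731
df = n₁ + n₂ − 2 = 31
p-value = P(T ≥ 0.731) ≈ 0.2351
Since p ≈ 0.2351 > α = 0.05, fail to reject H0; the data do not provide sufficient evidence against H0.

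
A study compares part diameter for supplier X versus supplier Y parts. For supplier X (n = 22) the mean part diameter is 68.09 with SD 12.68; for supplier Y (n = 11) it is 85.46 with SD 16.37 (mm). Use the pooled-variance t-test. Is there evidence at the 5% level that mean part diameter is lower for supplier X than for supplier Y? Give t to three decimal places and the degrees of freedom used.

Let group 1 = supplier X, group 2 = supplier Y. H0: μ_1 = μ_2; H1: μ_1 < μ_2 (two-sample pooled-variance t-test, left-tailed).
s_p² = [(22−1)·12.68² + (11−1)·16.37²]/(22+11−2) = 195.361
t = (68.09 − 85.46)/√[195.361·(1/22 + 1/11)] = -3.365
df = n₁ + n₂ − 2 = 31
p-value = P(T ≤ -3.365) ≈ 0.001
Since p ≈ 0.001 < α = 0.05, reject H0; the evidence is statistically significant.

t = -3.365, df = 31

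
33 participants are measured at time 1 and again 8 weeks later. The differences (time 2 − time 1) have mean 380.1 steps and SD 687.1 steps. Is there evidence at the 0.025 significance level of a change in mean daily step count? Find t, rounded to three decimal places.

H0: μ_d = 0; H1: μ_d ≠ 0 (paired t-test on the differences, two-sided).
t = d̄/(s_d/√n) = 380.1/(687.1/√33) = 3.178
df = n − 1 = 32
Two-sided p-value ≈ 0.003
Since p ≈ 0.003 < α = 0.025, reject H0; the data support H1.

3.178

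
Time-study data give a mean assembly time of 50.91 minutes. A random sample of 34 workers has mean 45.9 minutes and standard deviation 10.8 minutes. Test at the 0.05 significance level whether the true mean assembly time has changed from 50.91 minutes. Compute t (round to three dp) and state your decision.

t = -2.705; reject H0

H0: μ = 50.91; H1: μ ≠ 50.91 (one-sample t-test, two-sided).
t = (x̄ − μ₀)/(s/√n) = (45.9 − 50.91)/(10.8/√34) = -2.705
df = n − 1 = 33
Two-sided p-value ≈ 0.011
Since p ≈ 0.011 < α = 0.05, reject H0; the evidence is statistically significant.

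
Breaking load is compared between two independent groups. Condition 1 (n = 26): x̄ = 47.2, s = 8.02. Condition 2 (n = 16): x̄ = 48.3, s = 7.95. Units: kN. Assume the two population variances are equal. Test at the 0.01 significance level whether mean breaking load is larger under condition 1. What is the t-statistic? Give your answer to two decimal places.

-0.43

Let group 1 = condition 1, group 2 = condition 2. H0: μ_1 = μ_2; H1: μ_1 > μ_2 (two-sample pooled-variance t-test, right-tailed).
s_p² = [(26−1)·8.02² + (16−1)·7.95²]/(26+16−2) = 63.9012
t = (47.2 − 48.3)/√[63.9012·(1/26 + 1/16)] = -0.43
df = n₁ + n₂ − 2 = 40
p-value = P(T ≥ -0.43) ≈ 0.666
Since p ≈ 0.666 > α = 0.01, fail to reject H0; the data do not provide sufficient evidence against H0.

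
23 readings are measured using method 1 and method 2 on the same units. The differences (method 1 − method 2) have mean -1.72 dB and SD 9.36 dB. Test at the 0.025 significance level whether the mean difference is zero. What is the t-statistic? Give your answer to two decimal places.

-0.88

H0: μ_d = 0; H1: μ_d ≠ 0 (paired t-test on the differences, two-sided).
t = d̄/(s_d/√n) = -1.72/(9.36/√23) = -0.88
df = n − 1 = 22
Two-sided p-value ≈ 0.388
Since p ≈ 0.388 > α = 0.025, fail to reject H0; the evidence is not statistically significant.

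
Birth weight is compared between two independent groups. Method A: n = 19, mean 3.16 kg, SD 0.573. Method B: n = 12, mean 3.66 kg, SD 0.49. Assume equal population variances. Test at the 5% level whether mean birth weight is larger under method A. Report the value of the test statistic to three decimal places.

Let group 1 = method A, group 2 = method B. H0: μ_1 = μ_2; H1: μ_1 > μ_2 (two-sample pooled-variance t-test, right-tailed).
s_p² = [(19−1)·0.573² + (12−1)·0.49²]/(19+12−2) = 0.294863
t = (3.16 − 3.66)/√[0.294863·(1/19 + 1/12)] = -2.497
df = n₁ + n₂ − 2 = 29
p-value = P(T ≥ -2.497) ≈ 0.991
Since p ≈ 0.991 > α = 0.05, fail to reject H0; the evidence is not statistically significant.

-2.497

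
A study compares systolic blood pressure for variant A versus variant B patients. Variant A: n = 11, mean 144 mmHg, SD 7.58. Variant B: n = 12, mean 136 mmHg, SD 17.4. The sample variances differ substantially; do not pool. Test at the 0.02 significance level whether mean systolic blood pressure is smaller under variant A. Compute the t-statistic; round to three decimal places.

Let group 1 = variant A, group 2 = variant B. H0: μ_1 = μ_2; H1: μ_1 < μ_2 (Welch's two-sample t-test, left-tailed).
t = (x̄_1 − x̄_2)/√(s_1²/n_1 + s_2²/n_2) = (144 − 136)/√(7.58²/11 + 17.4²/12) = 1.450
Welch–Satterthwaite df ≈ 15.30
p-value = P(T ≤ 1.450) ≈ 0.916
Since p ≈ 0.916 > α = 0.02, fail to reject H0; the data do not provide sufficient evidence against H0.

1.450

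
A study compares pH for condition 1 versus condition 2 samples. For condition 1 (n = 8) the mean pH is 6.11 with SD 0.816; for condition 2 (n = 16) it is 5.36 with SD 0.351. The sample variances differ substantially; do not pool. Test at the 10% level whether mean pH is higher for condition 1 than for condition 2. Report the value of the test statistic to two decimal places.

2.49

Let group 1 = condition 1, group 2 = condition 2. H0: μ_1 = μ_2; H1: μ_1 > μ_2 (Welch's two-sample t-test, right-tailed).
t = (x̄_1 − x̄_2)/√(s_1²/n_1 + s_2²/n_2) = (6.11 − 5.36)/√(0.816²/8 + 0.351²/16) = 2.49
Welch–Satterthwaite df ≈ 8.32
p-value = P(T ≥ 2.49) ≈ 0.018
Since p ≈ 0.018 < α = 0.1, reject H0; the evidence is statistically significant.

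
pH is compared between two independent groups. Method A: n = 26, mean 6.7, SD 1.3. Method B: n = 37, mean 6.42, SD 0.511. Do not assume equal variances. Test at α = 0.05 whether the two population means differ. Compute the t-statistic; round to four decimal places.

Let group 1 = method A, group 2 = method B. H0: μ_1 = μ_2; H1: μ_1 ≠ μ_2 (Welch's two-sample t-test, two-sided).
t = (x̄_1 − x̄_2)/√(s_1²/n_1 + s_2²/n_2) = (6.7 − 6.42)/√(1.3²/26 + 0.511²/37) = 1.0431
Welch–Satterthwaite df ≈ 30.47
Two-sided p-value ≈ 0.305
Since p ≈ 0.305 > α = 0.05, fail to reject H0; the evidence is not statistically significant.

1.0431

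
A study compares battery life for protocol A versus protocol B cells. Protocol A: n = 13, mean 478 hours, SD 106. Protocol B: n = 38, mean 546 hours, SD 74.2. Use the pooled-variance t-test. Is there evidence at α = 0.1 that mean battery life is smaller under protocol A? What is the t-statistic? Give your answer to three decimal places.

Let group 1 = protocol A, group 2 = protocol B. H0: μ_1 = μ_2; H1: μ_1 < μ_2 (two-sample pooled-variance t-test, left-tailed).
s_p² = [(13−1)·106² + (38−1)·74.2²]/(13+38−2) = 6908.99
t = (478 − 546)/√[6908.99·(1/13 + 1/38)] = -2.546
df = n₁ + n₂ − 2 = 49
p-value = P(T ≤ -2.546) ≈ 0.007
Since p ≈ 0.007 < α = 0.1, reject H0; the evidence is statistically significant.

-2.546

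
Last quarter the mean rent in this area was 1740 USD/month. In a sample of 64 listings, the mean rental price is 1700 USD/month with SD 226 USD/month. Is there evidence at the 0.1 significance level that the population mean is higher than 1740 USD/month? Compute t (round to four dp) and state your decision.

t = -1.4159; fail to reject H0

H0: μ = 1740; H1: μ > 1740 (one-sample t-test, right-tailed).
t = (x̄ − μ₀)/(s/√n) = (1700 − 1740)/(226/√64) = -1.4159
df = n − 1 = 63
p-value = P(T ≥ -1.4159) ≈ 0.9191
Since p ≈ 0.9191 > α = 0.1, fail to reject H0; the evidence is not statistically significant.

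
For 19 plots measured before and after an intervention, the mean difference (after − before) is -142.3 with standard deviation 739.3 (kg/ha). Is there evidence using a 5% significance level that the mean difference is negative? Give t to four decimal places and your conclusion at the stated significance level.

H0: μ_d = 0; H1: μ_d < 0 (paired t-test on the differences, left-tailed).
t = d̄/(s_d/√n) = -142.3/(739.3/√19) = -0.8390
df = n − 1 = 18
p-value = P(T ≤ -0.8390) ≈ 0.206
Since p ≈ 0.206 > α = 0.05, fail to reject H0; the data do not provide sufficient evidence against H0.

t = -0.8390; fail to reject H0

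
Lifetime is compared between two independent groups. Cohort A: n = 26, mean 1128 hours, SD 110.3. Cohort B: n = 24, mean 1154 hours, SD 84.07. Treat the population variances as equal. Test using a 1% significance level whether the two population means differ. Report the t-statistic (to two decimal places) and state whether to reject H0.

t = -0.93; fail to reject H0

Let group 1 = cohort A, group 2 = cohort B. H0: μ_1 = μ_2; H1: μ_1 ≠ μ_2 (two-sample pooled-variance t-test, two-sided).
s_p² = [(26−1)·110.3² + (24−1)·84.07²]/(26+24−2) = 9723.14
t = (1128 − 1154)/√[9723.14·(1/26 + 1/24)] = -0.93
df = n₁ + n₂ − 2 = 48
Two-sided p-value ≈ 0.3563
Since p ≈ 0.3563 > α = 0.01, fail to reject H0; the data do not provide sufficient evidence against H0.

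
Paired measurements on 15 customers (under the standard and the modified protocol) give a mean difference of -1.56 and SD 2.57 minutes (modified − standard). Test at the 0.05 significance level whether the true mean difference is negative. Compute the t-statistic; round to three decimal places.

-2.351

H0: μ_d = 0; H1: μ_d < 0 (paired t-test on the differences, left-tailed).
t = d̄/(s_d/√n) = -1.56/(2.57/√15) = -2.351
df = n − 1 = 14
p-value = P(T ≤ -2.351) ≈ 0.0170
Since p ≈ 0.0170 < α = 0.05, reject H0; the evidence is statistically significant.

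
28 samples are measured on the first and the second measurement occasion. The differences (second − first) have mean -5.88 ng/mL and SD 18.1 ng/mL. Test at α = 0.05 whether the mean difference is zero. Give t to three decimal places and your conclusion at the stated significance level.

H0: μ_d = 0; H1: μ_d ≠ 0 (paired t-test on the differences, two-sided).
t = d̄/(s_d/√n) = -5.88/(18.1/√28) = -1.719
df = n − 1 = 27
Two-sided p-value ≈ 0.097
Since p ≈ 0.097 > α = 0.05, fail to reject H0; the evidence is not statistically significant.

t = -1.719; fail to reject H0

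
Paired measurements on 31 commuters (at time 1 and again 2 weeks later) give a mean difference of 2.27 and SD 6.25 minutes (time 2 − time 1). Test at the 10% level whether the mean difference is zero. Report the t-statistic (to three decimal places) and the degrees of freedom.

t = 2.022, df = 30

H0: μ_d = 0; H1: μ_d ≠ 0 (paired t-test on the differences, two-sided).
t = d̄/(s_d/√n) = 2.27/(6.25/√31) = 2.022
df = n − 1 = 30
Two-sided p-value ≈ 0.052
Since p ≈ 0.052 < α = 0.1, reject H0; the data support H1.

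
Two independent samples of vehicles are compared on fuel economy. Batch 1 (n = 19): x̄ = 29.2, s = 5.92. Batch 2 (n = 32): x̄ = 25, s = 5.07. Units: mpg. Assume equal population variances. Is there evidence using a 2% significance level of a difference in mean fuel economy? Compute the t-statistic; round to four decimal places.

2.6866

Let group 1 = batch 1, group 2 = batch 2. H0: μ_1 = μ_2; H1: μ_1 ≠ μ_2 (two-sample pooled-variance t-test, two-sided).
s_p² = [(19−1)·5.92² + (32−1)·5.07²]/(19+32−2) = 29.1365
t = (29.2 − 25)/√[29.1365·(1/19 + 1/32)] = 2.6866
df = n₁ + n₂ − 2 = 49
Two-sided p-value ≈ 0.0098
Since p ≈ 0.0098 < α = 0.02, reject H0; the evidence is statistically significant.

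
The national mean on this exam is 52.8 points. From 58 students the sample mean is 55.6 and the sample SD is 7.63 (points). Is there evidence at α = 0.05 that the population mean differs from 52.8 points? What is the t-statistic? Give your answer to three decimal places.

2.795

H0: μ = 52.8; H1: μ ≠ 52.8 (one-sample t-test, two-sided).
t = (x̄ − μ₀)/(s/√n) = (55.6 − 52.8)/(7.63/√58) = 2.795
df = n − 1 = 57
Two-sided p-value ≈ 0.007
Since p ≈ 0.007 < α = 0.05, reject H0; the data support H1.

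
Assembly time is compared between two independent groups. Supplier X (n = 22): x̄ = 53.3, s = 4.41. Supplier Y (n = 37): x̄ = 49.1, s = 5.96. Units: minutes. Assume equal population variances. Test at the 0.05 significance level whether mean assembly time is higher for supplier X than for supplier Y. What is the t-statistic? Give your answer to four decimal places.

Let group 1 = supplier X, group 2 = supplier Y. H0: μ_1 = μ_2; H1: μ_1 > μ_2 (two-sample pooled-variance t-test, right-tailed).
s_p² = [(22−1)·4.41² + (37−1)·5.96²]/(22+37−2) = 29.5998
t = (53.3 − 49.1)/√[29.5998·(1/22 + 1/37)] = 2.8674
df = n₁ + n₂ − 2 = 57
p-value = P(T ≥ 2.8674) ≈ 0.0029
Since p ≈ 0.0029 < α = 0.05, reject H0; the data support H1.

2.8674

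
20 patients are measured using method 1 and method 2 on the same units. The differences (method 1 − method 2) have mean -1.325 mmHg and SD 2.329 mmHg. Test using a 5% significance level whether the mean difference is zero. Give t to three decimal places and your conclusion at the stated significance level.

t = -2.544; reject H0

H0: μ_d = 0; H1: μ_d ≠ 0 (paired t-test on the differences, two-sided).
t = d̄/(s_d/√n) = -1.325/(2.329/√20) = -2.544
df = n − 1 = 19
Two-sided p-value ≈ 0.020
Since p ≈ 0.020 < α = 0.05, reject H0; the evidence is statistically significant.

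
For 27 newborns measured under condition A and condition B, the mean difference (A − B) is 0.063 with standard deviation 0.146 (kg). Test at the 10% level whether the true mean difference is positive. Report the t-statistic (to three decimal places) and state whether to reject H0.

t = 2.242; reject H0

H0: μ_d = 0; H1: μ_d > 0 (paired t-test on the differences, right-tailed).
t = d̄/(s_d/√n) = 0.063/(0.146/√27) = 2.242
df = n − 1 = 26
p-value = P(T ≥ 2.242) ≈ 0.0168
Since p ≈ 0.0168 < α = 0.1, reject H0; the evidence is statistically significant.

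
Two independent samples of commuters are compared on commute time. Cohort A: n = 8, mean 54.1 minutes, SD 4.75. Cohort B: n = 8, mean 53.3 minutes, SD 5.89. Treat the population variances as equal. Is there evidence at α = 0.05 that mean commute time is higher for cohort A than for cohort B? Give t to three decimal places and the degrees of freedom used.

t = 0.299, df = 14

Let group 1 = cohort A, group 2 = cohort B. H0: μ_1 = μ_2; H1: μ_1 > μ_2 (two-sample pooled-variance t-test, right-tailed).
s_p² = [(8−1)·4.75² + (8−1)·5.89²]/(8+8−2) = 28.6273
t = (54.1 − 53.3)/√[28.6273·(1/8 + 1/8)] = 0.299
df = n₁ + n₂ − 2 = 14
p-value = P(T ≥ 0.299) ≈ 0.385
Since p ≈ 0.385 > α = 0.05, fail to reject H0; the evidence is not statistically significant.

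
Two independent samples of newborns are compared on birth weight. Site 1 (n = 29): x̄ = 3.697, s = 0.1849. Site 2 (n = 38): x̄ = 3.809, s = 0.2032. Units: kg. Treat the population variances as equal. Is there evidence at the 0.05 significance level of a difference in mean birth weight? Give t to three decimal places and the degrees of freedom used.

Let group 1 = site 1, group 2 = site 2. H0: μ_1 = μ_2; H1: μ_1 ≠ μ_2 (two-sample pooled-variance t-test, two-sided).
s_p² = [(29−1)·0.1849² + (38−1)·0.2032²]/(29+38−2) = 0.0382308
t = (3.697 − 3.809)/√[0.0382308·(1/29 + 1/38)] = -2.323
df = n₁ + n₂ − 2 = 65
Two-sided p-value ≈ 0.023
Since p ≈ 0.023 < α = 0.05, reject H0; the data support H1.

t = -2.323, df = 65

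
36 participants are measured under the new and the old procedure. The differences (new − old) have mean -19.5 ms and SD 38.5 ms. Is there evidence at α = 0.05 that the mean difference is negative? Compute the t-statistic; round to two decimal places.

H0: μ_d = 0; H1: μ_d < 0 (paired t-test on the differences, left-tailed).
t = d̄/(s_d/√n) = -19.5/(38.5/√36) = -3.04
df = n − 1 = 35
p-value = P(T ≤ -3.04) ≈ 0.0022
Since p ≈ 0.0022 < α = 0.05, reject H0; the data support H1.

-3.04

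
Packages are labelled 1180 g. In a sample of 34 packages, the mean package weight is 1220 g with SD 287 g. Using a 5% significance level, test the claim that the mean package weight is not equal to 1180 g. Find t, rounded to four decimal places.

H0: μ = 1180; H1: μ ≠ 1180 (one-sample t-test, two-sided).
t = (x̄ − μ₀)/(s/√n) = (1220 − 1180)/(287/√34) = 0.8127
df = n − 1 = 33
Two-sided p-value ≈ 0.4222
Since p ≈ 0.4222 > α = 0.05, fail to reject H0; the data do not provide sufficient evidence against H0.

0.8127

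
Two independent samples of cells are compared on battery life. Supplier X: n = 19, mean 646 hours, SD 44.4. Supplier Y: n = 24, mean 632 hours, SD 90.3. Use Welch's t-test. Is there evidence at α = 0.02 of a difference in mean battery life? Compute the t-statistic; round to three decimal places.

Let group 1 = supplier X, group 2 = supplier Y. H0: μ_1 = μ_2; H1: μ_1 ≠ μ_2 (Welch's two-sample t-test, two-sided).
t = (x̄_1 − x̄_2)/√(s_1²/n_1 + s_2²/n_2) = (646 − 632)/√(44.4²/19 + 90.3²/24) = 0.665
Welch–Satterthwaite df ≈ 35.02
Two-sided p-value ≈ 0.5105
Since p ≈ 0.5105 > α = 0.02, fail to reject H0; the evidence is not statistically significant.

0.665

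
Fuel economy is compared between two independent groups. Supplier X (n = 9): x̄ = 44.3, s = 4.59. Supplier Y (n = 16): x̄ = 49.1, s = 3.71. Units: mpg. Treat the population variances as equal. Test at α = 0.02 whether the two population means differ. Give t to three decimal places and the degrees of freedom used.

Let group 1 = supplier X, group 2 = supplier Y. H0: μ_1 = μ_2; H1: μ_1 ≠ μ_2 (two-sample pooled-variance t-test, two-sided).
s_p² = [(9−1)·4.59² + (16−1)·3.71²]/(9+16−2) = 16.3046
t = (44.3 − 49.1)/√[16.3046·(1/9 + 1/16)] = -2.853
df = n₁ + n₂ − 2 = 23
Two-sided p-value ≈ 0.009
Since p ≈ 0.009 < α = 0.02, reject H0; the data support H1.

t = -2.853, df = 23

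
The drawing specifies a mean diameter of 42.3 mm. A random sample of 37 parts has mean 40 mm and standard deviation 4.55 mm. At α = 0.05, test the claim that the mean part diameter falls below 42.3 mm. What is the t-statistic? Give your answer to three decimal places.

-3.075

H0: μ = 42.3; H1: μ < 42.3 (one-sample t-test, left-tailed).
t = (x̄ − μ₀)/(s/√n) = (40 − 42.3)/(4.55/√37) = -3.075
df = n − 1 = 36
p-value = P(T ≤ -3.075) ≈ 0.002
Since p ≈ 0.002 < α = 0.05, reject H0; the evidence is statistically significant.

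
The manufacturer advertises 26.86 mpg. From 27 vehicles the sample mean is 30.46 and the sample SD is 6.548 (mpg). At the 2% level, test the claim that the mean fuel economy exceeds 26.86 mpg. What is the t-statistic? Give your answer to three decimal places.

H0: μ = 26.86; H1: μ > 26.86 (one-sample t-test, right-tailed).
t = (x̄ − μ₀)/(s/√n) = (30.46 − 26.86)/(6.548/√27) = 2.857
df = n − 1 = 26
p-value = P(T ≥ 2.857) ≈ 0.0042
Since p ≈ 0.0042 < α = 0.02, reject H0; the data support H1.

2.857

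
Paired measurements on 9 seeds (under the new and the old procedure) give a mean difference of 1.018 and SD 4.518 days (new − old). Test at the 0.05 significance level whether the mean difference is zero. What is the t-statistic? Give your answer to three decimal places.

H0: μ_d = 0; H1: μ_d ≠ 0 (paired t-test on the differences, two-sided).
t = d̄/(s_d/√n) = 1.018/(4.518/√9) = 0.676
df = n − 1 = 8
Two-sided p-value ≈ 0.5181
Since p ≈ 0.5181 > α = 0.05, fail to reject H0; the data do not provide sufficient evidence against H0.

0.676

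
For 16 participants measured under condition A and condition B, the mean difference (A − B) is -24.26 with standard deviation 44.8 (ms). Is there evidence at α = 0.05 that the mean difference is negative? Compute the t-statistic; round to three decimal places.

-2.166

H0: μ_d = 0; H1: μ_d < 0 (paired t-test on the differences, left-tailed).
t = d̄/(s_d/√n) = -24.26/(44.8/√16) = -2.166
df = n − 1 = 15
p-value = P(T ≤ -2.166) ≈ 0.0234
Since p ≈ 0.0234 < α = 0.05, reject H0; the evidence is statistically significant.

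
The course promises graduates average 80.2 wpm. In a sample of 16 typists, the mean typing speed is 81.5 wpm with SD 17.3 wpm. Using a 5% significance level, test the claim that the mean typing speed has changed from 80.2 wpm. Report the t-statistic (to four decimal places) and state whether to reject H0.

H0: μ = 80.2; H1: μ ≠ 80.2 (one-sample t-test, two-sided).
t = (x̄ − μ₀)/(s/√n) = (81.5 − 80.2)/(17.3/√16) = 0.3006
df = n − 1 = 15
Two-sided p-value ≈ 0.7679
Since p ≈ 0.7679 > α = 0.05, fail to reject H0; the evidence is not statistically significant.

t = 0.3006; fail to reject H0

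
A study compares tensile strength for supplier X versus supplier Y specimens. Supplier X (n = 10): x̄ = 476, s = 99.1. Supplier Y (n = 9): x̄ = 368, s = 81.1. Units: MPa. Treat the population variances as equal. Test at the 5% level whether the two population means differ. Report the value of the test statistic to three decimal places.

Let group 1 = supplier X, group 2 = supplier Y. H0: μ_1 = μ_2; H1: μ_1 ≠ μ_2 (two-sample pooled-variance t-test, two-sided).
s_p² = [(10−1)·99.1² + (9−1)·81.1²]/(10+9−2) = 8294.41
t = (476 − 368)/√[8294.41·(1/10 + 1/9)] = 2.581
df = n₁ + n₂ − 2 = 17
Two-sided p-value ≈ 0.0194
Since p ≈ 0.0194 < α = 0.05, reject H0; the data support H1.

2.581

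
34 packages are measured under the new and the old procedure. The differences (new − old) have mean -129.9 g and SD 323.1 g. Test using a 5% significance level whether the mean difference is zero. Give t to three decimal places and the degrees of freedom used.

t = -2.344, df = 33

H0: μ_d = 0; H1: μ_d ≠ 0 (paired t-test on the differences, two-sided).
t = d̄/(s_d/√n) = -129.9/(323.1/√34) = -2.344
df = n − 1 = 33
Two-sided p-value ≈ 0.0252
Since p ≈ 0.0252 < α = 0.05, reject H0; the evidence is statistically significant.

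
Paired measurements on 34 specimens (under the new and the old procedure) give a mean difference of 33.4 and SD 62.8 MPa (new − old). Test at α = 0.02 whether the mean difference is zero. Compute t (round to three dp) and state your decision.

t = 3.101; reject H0

H0: μ_d = 0; H1: μ_d ≠ 0 (paired t-test on the differences, two-sided).
t = d̄/(s_d/√n) = 33.4/(62.8/√34) = 3.101
df = n − 1 = 33
Two-sided p-value ≈ 0.004
Since p ≈ 0.004 < α = 0.02, reject H0; the data support H1.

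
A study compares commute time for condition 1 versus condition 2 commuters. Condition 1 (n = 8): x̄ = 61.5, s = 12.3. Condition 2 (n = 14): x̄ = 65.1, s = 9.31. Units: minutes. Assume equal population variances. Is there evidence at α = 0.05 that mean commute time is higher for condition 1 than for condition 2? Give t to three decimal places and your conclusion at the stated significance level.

t = -0.777; fail to reject H0

Let group 1 = condition 1, group 2 = condition 2. H0: μ_1 = μ_2; H1: μ_1 > μ_2 (two-sample pooled-variance t-test, right-tailed).
s_p² = [(8−1)·12.3² + (14−1)·9.31²]/(8+14−2) = 109.291
t = (61.5 − 65.1)/√[109.291·(1/8 + 1/14)] = -0.777
df = n₁ + n₂ − 2 = 20
p-value = P(T ≥ -0.777) ≈ 0.7769
Since p ≈ 0.7769 > α = 0.05, fail to reject H0; the evidence is not statistically significant.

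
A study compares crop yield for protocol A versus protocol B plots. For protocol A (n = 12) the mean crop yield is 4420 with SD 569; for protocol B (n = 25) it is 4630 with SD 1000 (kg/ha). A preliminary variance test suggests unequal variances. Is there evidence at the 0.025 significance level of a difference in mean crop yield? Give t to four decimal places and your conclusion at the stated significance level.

Let group 1 = protocol A, group 2 = protocol B. H0: μ_1 = μ_2; H1: μ_1 ≠ μ_2 (Welch's two-sample t-test, two-sided).
t = (x̄_1 − x̄_2)/√(s_1²/n_1 + s_2²/n_2) = (4420 − 4630)/√(569²/12 + 1000²/25) = -0.8114
Welch–Satterthwaite df ≈ 33.77
Two-sided p-value ≈ 0.423
Since p ≈ 0.423 > α = 0.025, fail to reject H0; the evidence is not statistically significant.

t = -0.8114; fail to reject H0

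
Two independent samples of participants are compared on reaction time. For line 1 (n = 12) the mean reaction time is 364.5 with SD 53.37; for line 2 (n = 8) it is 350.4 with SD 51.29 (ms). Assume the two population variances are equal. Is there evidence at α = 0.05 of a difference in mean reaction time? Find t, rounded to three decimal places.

Let group 1 = line 1, group 2 = line 2. H0: μ_1 = μ_2; H1: μ_1 ≠ μ_2 (two-sample pooled-variance t-test, two-sided).
s_p² = [(12−1)·53.37² + (8−1)·51.29²]/(12+8−2) = 2763.7
t = (364.5 − 350.4)/√[2763.7·(1/12 + 1/8)] = 0.588
df = n₁ + n₂ − 2 = 18
Two-sided p-value ≈ 0.564
Since p ≈ 0.564 > α = 0.05, fail to reject H0; the data do not provide sufficient evidence against H0.

0.588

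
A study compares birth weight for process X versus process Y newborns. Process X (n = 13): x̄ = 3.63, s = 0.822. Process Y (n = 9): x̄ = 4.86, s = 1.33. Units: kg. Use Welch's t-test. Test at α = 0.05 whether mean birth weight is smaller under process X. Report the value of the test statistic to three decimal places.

-2.467

Let group 1 = process X, group 2 = process Y. H0: μ_1 = μ_2; H1: μ_1 < μ_2 (Welch's two-sample t-test, left-tailed).
t = (x̄_1 − x̄_2)/√(s_1²/n_1 + s_2²/n_2) = (3.63 − 4.86)/√(0.822²/13 + 1.33²/9) = -2.467
Welch–Satterthwaite df ≈ 12.22
p-value = P(T ≤ -2.467) ≈ 0.0147
Since p ≈ 0.0147 < α = 0.05, reject H0; the data support H1.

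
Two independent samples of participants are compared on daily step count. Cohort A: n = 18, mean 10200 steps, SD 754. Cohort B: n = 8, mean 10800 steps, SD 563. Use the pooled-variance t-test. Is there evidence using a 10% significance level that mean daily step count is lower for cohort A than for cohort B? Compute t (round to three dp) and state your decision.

t = -2.007; reject H0

Let group 1 = cohort A, group 2 = cohort B. H0: μ_1 = μ_2; H1: μ_1 < μ_2 (two-sample pooled-variance t-test, left-tailed).
s_p² = [(18−1)·754² + (8−1)·563²]/(18+8−2) = 495148
t = (10200 − 10800)/√[495148·(1/18 + 1/8)] = -2.007
df = n₁ + n₂ − 2 = 24
p-value = P(T ≤ -2.007) ≈ 0.028
Since p ≈ 0.028 < α = 0.1, reject H0; the evidence is statistically significant.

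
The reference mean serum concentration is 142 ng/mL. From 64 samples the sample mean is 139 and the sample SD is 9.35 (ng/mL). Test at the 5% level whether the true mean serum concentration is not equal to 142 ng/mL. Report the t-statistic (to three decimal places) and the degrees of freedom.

t = -2.567, df = 63

H0: μ = 142; H1: μ ≠ 142 (one-sample t-test, two-sided).
t = (x̄ − μ₀)/(s/√n) = (139 − 142)/(9.35/√64) = -2.567
df = n − 1 = 63
Two-sided p-value ≈ 0.013
Since p ≈ 0.013 < α = 0.05, reject H0; the data support H1.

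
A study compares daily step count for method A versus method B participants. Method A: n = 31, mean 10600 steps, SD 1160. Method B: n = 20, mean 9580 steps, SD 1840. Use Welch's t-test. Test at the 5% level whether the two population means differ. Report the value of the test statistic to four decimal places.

Let group 1 = method A, group 2 = method B. H0: μ_1 = μ_2; H1: μ_1 ≠ μ_2 (Welch's two-sample t-test, two-sided).
t = (x̄_1 − x̄_2)/√(s_1²/n_1 + s_2²/n_2) = (10600 − 9580)/√(1160²/31 + 1840²/20) = 2.2117
Welch–Satterthwaite df ≈ 28.79
Two-sided p-value ≈ 0.035
Since p ≈ 0.035 < α = 0.05, reject H0; the evidence is statistically significant.

2.2117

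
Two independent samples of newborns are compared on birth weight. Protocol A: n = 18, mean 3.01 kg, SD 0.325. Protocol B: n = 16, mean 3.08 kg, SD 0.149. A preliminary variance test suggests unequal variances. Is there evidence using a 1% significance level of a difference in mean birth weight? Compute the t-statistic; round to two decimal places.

-0.82

Let group 1 = protocol A, group 2 = protocol B. H0: μ_1 = μ_2; H1: μ_1 ≠ μ_2 (Welch's two-sample t-test, two-sided).
t = (x̄_1 − x̄_2)/√(s_1²/n_1 + s_2²/n_2) = (3.01 − 3.08)/√(0.325²/18 + 0.149²/16) = -0.82
Welch–Satterthwaite df ≈ 24.44
Two-sided p-value ≈ 0.4191
Since p ≈ 0.4191 > α = 0.01, fail to reject H0; the evidence is not statistically significant.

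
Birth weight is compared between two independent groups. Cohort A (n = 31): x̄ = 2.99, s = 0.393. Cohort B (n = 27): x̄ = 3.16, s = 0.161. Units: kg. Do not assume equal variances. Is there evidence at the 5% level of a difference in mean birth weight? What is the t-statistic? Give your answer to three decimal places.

Let group 1 = cohort A, group 2 = cohort B. H0: μ_1 = μ_2; H1: μ_1 ≠ μ_2 (Welch's two-sample t-test, two-sided).
t = (x̄_1 − x̄_2)/√(s_1²/n_1 + s_2²/n_2) = (2.99 − 3.16)/√(0.393²/31 + 0.161²/27) = -2.205
Welch–Satterthwaite df ≈ 40.92
Two-sided p-value ≈ 0.033
Since p ≈ 0.033 < α = 0.05, reject H0; the evidence is statistically significant.

-2.205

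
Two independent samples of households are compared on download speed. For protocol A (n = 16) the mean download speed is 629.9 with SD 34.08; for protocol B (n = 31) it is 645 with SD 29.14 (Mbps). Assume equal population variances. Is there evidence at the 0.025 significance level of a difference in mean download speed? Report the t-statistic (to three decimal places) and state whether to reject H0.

t = -1.589; fail to reject H0

Let group 1 = protocol A, group 2 = protocol B. H0: μ_1 = μ_2; H1: μ_1 ≠ μ_2 (two-sample pooled-variance t-test, two-sided).
s_p² = [(16−1)·34.08² + (31−1)·29.14²]/(16+31−2) = 953.242
t = (629.9 − 645)/√[953.242·(1/16 + 1/31)] = -1.589
df = n₁ + n₂ − 2 = 45
Two-sided p-value ≈ 0.1191
Since p ≈ 0.1191 > α = 0.025, fail to reject H0; the data do not provide sufficient evidence against H0.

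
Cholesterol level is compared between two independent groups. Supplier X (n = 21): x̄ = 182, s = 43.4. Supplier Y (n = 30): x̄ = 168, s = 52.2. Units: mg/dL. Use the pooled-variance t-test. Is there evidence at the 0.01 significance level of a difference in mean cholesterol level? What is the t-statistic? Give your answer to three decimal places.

1.008

Let group 1 = supplier X, group 2 = supplier Y. H0: μ_1 = μ_2; H1: μ_1 ≠ μ_2 (two-sample pooled-variance t-test, two-sided).
s_p² = [(21−1)·43.4² + (30−1)·52.2²]/(21+30−2) = 2381.46
t = (182 − 168)/√[2381.46·(1/21 + 1/30)] = 1.008
df = n₁ + n₂ − 2 = 49
Two-sided p-value ≈ 0.3183
Since p ≈ 0.3183 > α = 0.01, fail to reject H0; the evidence is not statistically significant.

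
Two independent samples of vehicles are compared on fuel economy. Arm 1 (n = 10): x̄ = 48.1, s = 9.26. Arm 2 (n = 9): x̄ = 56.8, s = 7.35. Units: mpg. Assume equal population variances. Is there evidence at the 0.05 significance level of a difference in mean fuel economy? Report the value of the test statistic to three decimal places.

Let group 1 = arm 1, group 2 = arm 2. H0: μ_1 = μ_2; H1: μ_1 ≠ μ_2 (two-sample pooled-variance t-test, two-sided).
s_p² = [(10−1)·9.26² + (9−1)·7.35²]/(10+9−2) = 70.8181
t = (48.1 − 56.8)/√[70.8181·(1/10 + 1/9)] = -2.250
df = n₁ + n₂ − 2 = 17
Two-sided p-value ≈ 0.038
Since p ≈ 0.038 < α = 0.05, reject H0; the evidence is statistically significant.

-2.250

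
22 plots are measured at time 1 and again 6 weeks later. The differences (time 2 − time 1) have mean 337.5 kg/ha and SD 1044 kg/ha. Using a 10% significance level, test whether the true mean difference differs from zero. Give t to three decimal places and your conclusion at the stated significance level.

H0: μ_d = 0; H1: μ_d ≠ 0 (paired t-test on the differences, two-sided).
t = d̄/(s_d/√n) = 337.5/(1044/√22) = 1.516
df = n − 1 = 21
Two-sided p-value ≈ 0.144
Since p ≈ 0.144 > α = 0.1, fail to reject H0; the evidence is not statistically significant.

t = 1.516; fail to reject H0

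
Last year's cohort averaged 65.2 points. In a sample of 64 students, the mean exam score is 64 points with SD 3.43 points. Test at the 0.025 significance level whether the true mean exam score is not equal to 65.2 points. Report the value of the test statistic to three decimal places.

-2.799

H0: μ = 65.2; H1: μ ≠ 65.2 (one-sample t-test, two-sided).
t = (x̄ − μ₀)/(s/√n) = (64 − 65.2)/(3.43/√64) = -2.799
df = n − 1 = 63
Two-sided p-value ≈ 0.0068
Since p ≈ 0.0068 < α = 0.025, reject H0; the evidence is statistically significant.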